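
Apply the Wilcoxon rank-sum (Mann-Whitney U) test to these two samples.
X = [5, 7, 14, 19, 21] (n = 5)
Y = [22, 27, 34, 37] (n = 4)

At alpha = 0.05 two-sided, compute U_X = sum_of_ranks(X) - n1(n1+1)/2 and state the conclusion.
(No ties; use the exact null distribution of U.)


Step 1: Combine and sort all 9 observations; assign midranks.
sorted (value, group): (5,X), (7,X), (14,X), (19,X), (21,X), (22,Y), (27,Y), (34,Y), (37,Y)
ranks: 5->1, 7->2, 14->3, 19->4, 21->5, 22->6, 27->7, 34->8, 37->9
Step 2: Rank sum for X: R1 = 1 + 2 + 3 + 4 + 5 = 15.
Step 3: U_X = R1 - n1(n1+1)/2 = 15 - 5*6/2 = 15 - 15 = 0.
       U_Y = n1*n2 - U_X = 20 - 0 = 20.
Step 4: No ties, so the exact null distribution of U (based on enumerating the C(9,5) = 126 equally likely rank assignments) gives the two-sided p-value.
Step 5: p-value = 0.015873; compare to alpha = 0.05. reject H0.

U_X = 0, p = 0.015873, reject H0 at alpha = 0.05.


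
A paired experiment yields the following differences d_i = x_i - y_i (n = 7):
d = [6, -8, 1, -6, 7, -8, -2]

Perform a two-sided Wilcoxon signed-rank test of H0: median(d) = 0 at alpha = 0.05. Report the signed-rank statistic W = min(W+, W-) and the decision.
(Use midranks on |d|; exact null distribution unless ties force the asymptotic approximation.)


Step 1: Drop any zero differences (none here) and take |d_i|.
|d| = [6, 8, 1, 6, 7, 8, 2]
Step 2: Midrank |d_i| (ties get averaged ranks).
ranks: |6|->3.5, |8|->6.5, |1|->1, |6|->3.5, |7|->5, |8|->6.5, |2|->2
Step 3: Attach original signs; sum ranks with positive sign and with negative sign.
W+ = 3.5 + 1 + 5 = 9.5
W- = 6.5 + 3.5 + 6.5 + 2 = 18.5
(Check: W+ + W- = 28 should equal n(n+1)/2 = 28.)
Step 4: Test statistic W = min(W+, W-) = 9.5.
Step 5: Ties in |d|, so use the tie-corrected normal approximation.
        E[W] = n(n+1)/4 = 7*8/4 = 14.
        Tie groups: |d|=6 (t=2), |d|=8 (t=2); sum(t^3 - t) = 12.
        Var[W] = n(n+1)(2n+1)/24 - sum(t^3-t)/48 = 840/24 - 12/48 = 34.75.
        z = (W - E[W]) / sqrt(Var[W]) = (9.5 - 14) / 5.8949 = -0.7634.
        Two-sided p = 2*Phi(z) = 0.445243.
Step 6: alpha = 0.05. fail to reject H0.

W+ = 9.5, W- = 18.5, W = min = 9.5, p = 0.445243, fail to reject H0.


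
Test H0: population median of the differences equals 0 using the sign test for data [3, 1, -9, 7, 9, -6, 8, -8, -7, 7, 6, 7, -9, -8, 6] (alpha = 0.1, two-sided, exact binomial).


Step 1: Discard zero differences. Original n = 15; n_eff = number of nonzero differences = 15.
Nonzero differences (with sign): +3, +1, -9, +7, +9, -6, +8, -8, -7, +7, +6, +7, -9, -8, +6
Step 2: Count signs: positive = 9, negative = 6.
Step 3: Under H0: P(positive) = 0.5, so the number of positives S ~ Bin(15, 0.5).
Step 4: Two-sided exact p-value = sum of Bin(15,0.5) probabilities at or below the observed probability = 0.607239.
Step 5: alpha = 0.1. fail to reject H0.

n_eff = 15, pos = 9, neg = 6, p = 0.607239, fail to reject H0.


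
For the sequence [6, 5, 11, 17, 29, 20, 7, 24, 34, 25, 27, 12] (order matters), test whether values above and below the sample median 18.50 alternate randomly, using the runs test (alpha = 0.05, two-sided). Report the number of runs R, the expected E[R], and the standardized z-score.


Step 1: Compute median = 18.50; label A = above, B = below.
Labels in order: BBBBAABAAAAB  (n_A = 6, n_B = 6)
Step 2: Count runs R = 5.
Step 3: Under H0 (random ordering), E[R] = 2*n_A*n_B/(n_A+n_B) + 1 = 2*6*6/12 + 1 = 7.0000.
        Var[R] = 2*n_A*n_B*(2*n_A*n_B - n_A - n_B) / ((n_A+n_B)^2 * (n_A+n_B-1)) = 4320/1584 = 2.7273.
        SD[R] = 1.6514.
Step 4: Continuity-corrected z = (R + 0.5 - E[R]) / SD[R] = (5 + 0.5 - 7.0000) / 1.6514 = -0.9083.
Step 5: Two-sided p-value via normal approximation = 2*(1 - Phi(|z|)) = 0.363722.
Step 6: alpha = 0.05. fail to reject H0.

R = 5, z = -0.9083, p = 0.363722, fail to reject H0.


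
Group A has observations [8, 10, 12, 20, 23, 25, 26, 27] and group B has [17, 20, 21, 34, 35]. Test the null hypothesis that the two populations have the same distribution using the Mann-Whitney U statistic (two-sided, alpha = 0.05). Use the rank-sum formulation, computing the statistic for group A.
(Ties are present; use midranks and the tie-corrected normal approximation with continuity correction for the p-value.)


Step 1: Combine and sort all 13 observations; assign midranks.
sorted (value, group): (8,X), (10,X), (12,X), (17,Y), (20,X), (20,Y), (21,Y), (23,X), (25,X), (26,X), (27,X), (34,Y), (35,Y)
ranks: 8->1, 10->2, 12->3, 17->4, 20->5.5, 20->5.5, 21->7, 23->8, 25->9, 26->10, 27->11, 34->12, 35->13
Step 2: Rank sum for X: R1 = 1 + 2 + 3 + 5.5 + 8 + 9 + 10 + 11 = 49.5.
Step 3: U_X = R1 - n1(n1+1)/2 = 49.5 - 8*9/2 = 49.5 - 36 = 13.5.
       U_Y = n1*n2 - U_X = 40 - 13.5 = 26.5.
Step 4: Ties are present, so use the tie-corrected normal approximation (with continuity correction) for the p-value.
Step 5: p-value = 0.379120; compare to alpha = 0.05. fail to reject H0.

U_X = 13.5, p = 0.379120, fail to reject H0 at alpha = 0.05.


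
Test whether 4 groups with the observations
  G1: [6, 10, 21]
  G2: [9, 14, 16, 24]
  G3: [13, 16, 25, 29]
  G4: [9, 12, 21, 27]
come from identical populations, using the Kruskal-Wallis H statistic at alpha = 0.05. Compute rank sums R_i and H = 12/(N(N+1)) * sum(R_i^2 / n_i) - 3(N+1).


Step 1: Combine all N = 15 observations and assign midranks.
sorted (value, group, rank): (6,G1,1), (9,G2,2.5), (9,G4,2.5), (10,G1,4), (12,G4,5), (13,G3,6), (14,G2,7), (16,G2,8.5), (16,G3,8.5), (21,G1,10.5), (21,G4,10.5), (24,G2,12), (25,G3,13), (27,G4,14), (29,G3,15)
Step 2: Sum ranks within each group.
R_1 = 15.5 (n_1 = 3)
R_2 = 30 (n_2 = 4)
R_3 = 42.5 (n_3 = 4)
R_4 = 32 (n_4 = 4)
Step 3: H = 12/(N(N+1)) * sum(R_i^2/n_i) - 3(N+1)
     = 12/(15*16) * (15.5^2/3 + 30^2/4 + 42.5^2/4 + 32^2/4) - 3*16
     = 0.050000 * 1012.65 - 48
     = 2.632292.
Step 4: Ties present; correction factor C = 1 - 18/(15^3 - 15) = 0.994643. Corrected H = 2.632292 / 0.994643 = 2.646469.
Step 5: Under H0, H ~ chi^2(3); p-value = 0.449401.
Step 6: alpha = 0.05. fail to reject H0.

H = 2.6465, df = 3, p = 0.449401, fail to reject H0.


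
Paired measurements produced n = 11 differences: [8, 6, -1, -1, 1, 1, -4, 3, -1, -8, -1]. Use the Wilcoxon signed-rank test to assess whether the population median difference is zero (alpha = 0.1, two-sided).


Step 1: Drop any zero differences (none here) and take |d_i|.
|d| = [8, 6, 1, 1, 1, 1, 4, 3, 1, 8, 1]
Step 2: Midrank |d_i| (ties get averaged ranks).
ranks: |8|->10.5, |6|->9, |1|->3.5, |1|->3.5, |1|->3.5, |1|->3.5, |4|->8, |3|->7, |1|->3.5, |8|->10.5, |1|->3.5
Step 3: Attach original signs; sum ranks with positive sign and with negative sign.
W+ = 10.5 + 9 + 3.5 + 3.5 + 7 = 33.5
W- = 3.5 + 3.5 + 8 + 3.5 + 10.5 + 3.5 = 32.5
(Check: W+ + W- = 66 should equal n(n+1)/2 = 66.)
Step 4: Test statistic W = min(W+, W-) = 32.5.
Step 5: Ties in |d|, so use the tie-corrected normal approximation.
        E[W] = n(n+1)/4 = 11*12/4 = 33.
        Tie groups: |d|=1 (t=6), |d|=8 (t=2); sum(t^3 - t) = 216.
        Var[W] = n(n+1)(2n+1)/24 - sum(t^3-t)/48 = 3036/24 - 216/48 = 122.
        z = (W - E[W]) / sqrt(Var[W]) = (32.5 - 33) / 11.0454 = -0.0453.
        Two-sided p = 2*Phi(z) = 0.963894.
Step 6: alpha = 0.1. fail to reject H0.

W+ = 33.5, W- = 32.5, W = min = 32.5, p = 0.963894, fail to reject H0.


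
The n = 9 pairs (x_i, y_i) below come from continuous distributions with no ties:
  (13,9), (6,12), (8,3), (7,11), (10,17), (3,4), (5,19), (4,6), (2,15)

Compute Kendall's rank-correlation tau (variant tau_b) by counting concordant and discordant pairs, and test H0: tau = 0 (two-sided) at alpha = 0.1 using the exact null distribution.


Step 1: Enumerate the 36 unordered pairs (i,j) with i<j and classify each by sign(x_j-x_i) * sign(y_j-y_i).
  (1,2):dx=-7,dy=+3->D; (1,3):dx=-5,dy=-6->C; (1,4):dx=-6,dy=+2->D; (1,5):dx=-3,dy=+8->D
  (1,6):dx=-10,dy=-5->C; (1,7):dx=-8,dy=+10->D; (1,8):dx=-9,dy=-3->C; (1,9):dx=-11,dy=+6->D
  (2,3):dx=+2,dy=-9->D; (2,4):dx=+1,dy=-1->D; (2,5):dx=+4,dy=+5->C; (2,6):dx=-3,dy=-8->C
  (2,7):dx=-1,dy=+7->D; (2,8):dx=-2,dy=-6->C; (2,9):dx=-4,dy=+3->D; (3,4):dx=-1,dy=+8->D
  (3,5):dx=+2,dy=+14->C; (3,6):dx=-5,dy=+1->D; (3,7):dx=-3,dy=+16->D; (3,8):dx=-4,dy=+3->D
  (3,9):dx=-6,dy=+12->D; (4,5):dx=+3,dy=+6->C; (4,6):dx=-4,dy=-7->C; (4,7):dx=-2,dy=+8->D
  (4,8):dx=-3,dy=-5->C; (4,9):dx=-5,dy=+4->D; (5,6):dx=-7,dy=-13->C; (5,7):dx=-5,dy=+2->D
  (5,8):dx=-6,dy=-11->C; (5,9):dx=-8,dy=-2->C; (6,7):dx=+2,dy=+15->C; (6,8):dx=+1,dy=+2->C
  (6,9):dx=-1,dy=+11->D; (7,8):dx=-1,dy=-13->C; (7,9):dx=-3,dy=-4->C; (8,9):dx=-2,dy=+9->D
Step 2: C = 17, D = 19, total pairs = 36.
Step 3: tau = (C - D)/(n(n-1)/2) = (17 - 19)/36 = -0.055556.
Step 4: Exact two-sided p-value (enumerate n! = 362880 permutations of y under H0): p = 0.919455.
Step 5: alpha = 0.1. fail to reject H0.

tau_b = -0.0556 (C=17, D=19), p = 0.919455, fail to reject H0.


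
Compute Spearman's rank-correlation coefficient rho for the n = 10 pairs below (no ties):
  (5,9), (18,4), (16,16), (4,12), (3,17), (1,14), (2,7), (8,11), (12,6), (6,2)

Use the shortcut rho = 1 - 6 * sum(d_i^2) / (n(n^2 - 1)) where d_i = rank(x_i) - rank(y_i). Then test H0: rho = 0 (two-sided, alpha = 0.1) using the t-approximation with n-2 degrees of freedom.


Step 1: Rank x and y separately (midranks; no ties here).
rank(x): 5->5, 18->10, 16->9, 4->4, 3->3, 1->1, 2->2, 8->7, 12->8, 6->6
rank(y): 9->5, 4->2, 16->9, 12->7, 17->10, 14->8, 7->4, 11->6, 6->3, 2->1
Step 2: d_i = R_x(i) - R_y(i); compute d_i^2.
  (5-5)^2=0, (10-2)^2=64, (9-9)^2=0, (4-7)^2=9, (3-10)^2=49, (1-8)^2=49, (2-4)^2=4, (7-6)^2=1, (8-3)^2=25, (6-1)^2=25
sum(d^2) = 226.
Step 3: rho = 1 - 6*226 / (10*(10^2 - 1)) = 1 - 1356/990 = -0.369697.
Step 4: Under H0, t = rho * sqrt((n-2)/(1-rho^2)) = -1.1254 ~ t(8).
Step 5: Two-sided p-value from the t-distribution with 8 df = 0.293050.
Step 6: alpha = 0.1. fail to reject H0.

rho = -0.3697, p = 0.293050, fail to reject H0 at alpha = 0.1.


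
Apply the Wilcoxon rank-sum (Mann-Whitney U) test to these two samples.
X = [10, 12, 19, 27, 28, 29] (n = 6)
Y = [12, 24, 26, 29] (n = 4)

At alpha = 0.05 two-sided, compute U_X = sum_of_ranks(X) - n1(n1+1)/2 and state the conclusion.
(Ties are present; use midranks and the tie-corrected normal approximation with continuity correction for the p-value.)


Step 1: Combine and sort all 10 observations; assign midranks.
sorted (value, group): (10,X), (12,X), (12,Y), (19,X), (24,Y), (26,Y), (27,X), (28,X), (29,X), (29,Y)
ranks: 10->1, 12->2.5, 12->2.5, 19->4, 24->5, 26->6, 27->7, 28->8, 29->9.5, 29->9.5
Step 2: Rank sum for X: R1 = 1 + 2.5 + 4 + 7 + 8 + 9.5 = 32.
Step 3: U_X = R1 - n1(n1+1)/2 = 32 - 6*7/2 = 32 - 21 = 11.
       U_Y = n1*n2 - U_X = 24 - 11 = 13.
Step 4: Ties are present, so use the tie-corrected normal approximation (with continuity correction) for the p-value.
Step 5: p-value = 0.914589; compare to alpha = 0.05. fail to reject H0.

U_X = 11, p = 0.914589, fail to reject H0 at alpha = 0.05.


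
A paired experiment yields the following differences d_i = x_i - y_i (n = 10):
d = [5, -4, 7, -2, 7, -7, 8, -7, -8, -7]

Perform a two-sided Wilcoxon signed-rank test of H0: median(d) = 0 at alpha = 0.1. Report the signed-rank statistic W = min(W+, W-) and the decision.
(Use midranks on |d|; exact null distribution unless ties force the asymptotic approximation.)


Step 1: Drop any zero differences (none here) and take |d_i|.
|d| = [5, 4, 7, 2, 7, 7, 8, 7, 8, 7]
Step 2: Midrank |d_i| (ties get averaged ranks).
ranks: |5|->3, |4|->2, |7|->6, |2|->1, |7|->6, |7|->6, |8|->9.5, |7|->6, |8|->9.5, |7|->6
Step 3: Attach original signs; sum ranks with positive sign and with negative sign.
W+ = 3 + 6 + 6 + 9.5 = 24.5
W- = 2 + 1 + 6 + 6 + 9.5 + 6 = 30.5
(Check: W+ + W- = 55 should equal n(n+1)/2 = 55.)
Step 4: Test statistic W = min(W+, W-) = 24.5.
Step 5: Ties in |d|, so use the tie-corrected normal approximation.
        E[W] = n(n+1)/4 = 10*11/4 = 27.5.
        Tie groups: |d|=7 (t=5), |d|=8 (t=2); sum(t^3 - t) = 126.
        Var[W] = n(n+1)(2n+1)/24 - sum(t^3-t)/48 = 2310/24 - 126/48 = 93.625.
        z = (W - E[W]) / sqrt(Var[W]) = (24.5 - 27.5) / 9.6760 = -0.3100.
        Two-sided p = 2*Phi(z) = 0.756526.
Step 6: alpha = 0.1. fail to reject H0.

W+ = 24.5, W- = 30.5, W = min = 24.5, p = 0.756526, fail to reject H0.


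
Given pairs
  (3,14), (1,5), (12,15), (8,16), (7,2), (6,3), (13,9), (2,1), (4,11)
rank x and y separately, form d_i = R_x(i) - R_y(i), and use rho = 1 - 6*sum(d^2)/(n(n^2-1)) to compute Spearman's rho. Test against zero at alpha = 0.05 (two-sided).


Step 1: Rank x and y separately (midranks; no ties here).
rank(x): 3->3, 1->1, 12->8, 8->7, 7->6, 6->5, 13->9, 2->2, 4->4
rank(y): 14->7, 5->4, 15->8, 16->9, 2->2, 3->3, 9->5, 1->1, 11->6
Step 2: d_i = R_x(i) - R_y(i); compute d_i^2.
  (3-7)^2=16, (1-4)^2=9, (8-8)^2=0, (7-9)^2=4, (6-2)^2=16, (5-3)^2=4, (9-5)^2=16, (2-1)^2=1, (4-6)^2=4
sum(d^2) = 70.
Step 3: rho = 1 - 6*70 / (9*(9^2 - 1)) = 1 - 420/720 = 0.416667.
Step 4: Under H0, t = rho * sqrt((n-2)/(1-rho^2)) = 1.2127 ~ t(7).
Step 5: Two-sided p-value from the t-distribution with 7 df = 0.264586.
Step 6: alpha = 0.05. fail to reject H0.

rho = 0.4167, p = 0.264586, fail to reject H0 at alpha = 0.05.


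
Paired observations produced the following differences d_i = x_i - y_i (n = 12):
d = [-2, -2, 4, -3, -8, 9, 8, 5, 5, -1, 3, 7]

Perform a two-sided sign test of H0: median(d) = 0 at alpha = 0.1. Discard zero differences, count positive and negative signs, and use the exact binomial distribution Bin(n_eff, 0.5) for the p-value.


Step 1: Discard zero differences. Original n = 12; n_eff = number of nonzero differences = 12.
Nonzero differences (with sign): -2, -2, +4, -3, -8, +9, +8, +5, +5, -1, +3, +7
Step 2: Count signs: positive = 7, negative = 5.
Step 3: Under H0: P(positive) = 0.5, so the number of positives S ~ Bin(12, 0.5).
Step 4: Two-sided exact p-value = sum of Bin(12,0.5) probabilities at or below the observed probability = 0.774414.
Step 5: alpha = 0.1. fail to reject H0.

n_eff = 12, pos = 7, neg = 5, p = 0.774414, fail to reject H0.


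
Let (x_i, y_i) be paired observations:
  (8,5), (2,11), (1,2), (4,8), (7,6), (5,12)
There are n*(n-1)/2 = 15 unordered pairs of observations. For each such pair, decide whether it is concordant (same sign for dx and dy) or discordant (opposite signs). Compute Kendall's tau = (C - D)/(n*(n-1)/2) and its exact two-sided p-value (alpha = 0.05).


Step 1: Enumerate the 15 unordered pairs (i,j) with i<j and classify each by sign(x_j-x_i) * sign(y_j-y_i).
  (1,2):dx=-6,dy=+6->D; (1,3):dx=-7,dy=-3->C; (1,4):dx=-4,dy=+3->D; (1,5):dx=-1,dy=+1->D
  (1,6):dx=-3,dy=+7->D; (2,3):dx=-1,dy=-9->C; (2,4):dx=+2,dy=-3->D; (2,5):dx=+5,dy=-5->D
  (2,6):dx=+3,dy=+1->C; (3,4):dx=+3,dy=+6->C; (3,5):dx=+6,dy=+4->C; (3,6):dx=+4,dy=+10->C
  (4,5):dx=+3,dy=-2->D; (4,6):dx=+1,dy=+4->C; (5,6):dx=-2,dy=+6->D
Step 2: C = 7, D = 8, total pairs = 15.
Step 3: tau = (C - D)/(n(n-1)/2) = (7 - 8)/15 = -0.066667.
Step 4: Exact two-sided p-value (enumerate n! = 720 permutations of y under H0): p = 1.000000.
Step 5: alpha = 0.05. fail to reject H0.

tau_b = -0.0667 (C=7, D=8), p = 1.000000, fail to reject H0.


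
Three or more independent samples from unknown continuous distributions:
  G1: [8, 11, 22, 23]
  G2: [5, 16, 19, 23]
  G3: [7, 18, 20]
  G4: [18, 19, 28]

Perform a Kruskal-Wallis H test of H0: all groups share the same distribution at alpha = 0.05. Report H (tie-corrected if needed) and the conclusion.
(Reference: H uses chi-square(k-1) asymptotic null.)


Step 1: Combine all N = 14 observations and assign midranks.
sorted (value, group, rank): (5,G2,1), (7,G3,2), (8,G1,3), (11,G1,4), (16,G2,5), (18,G3,6.5), (18,G4,6.5), (19,G2,8.5), (19,G4,8.5), (20,G3,10), (22,G1,11), (23,G1,12.5), (23,G2,12.5), (28,G4,14)
Step 2: Sum ranks within each group.
R_1 = 30.5 (n_1 = 4)
R_2 = 27 (n_2 = 4)
R_3 = 18.5 (n_3 = 3)
R_4 = 29 (n_4 = 3)
Step 3: H = 12/(N(N+1)) * sum(R_i^2/n_i) - 3(N+1)
     = 12/(14*15) * (30.5^2/4 + 27^2/4 + 18.5^2/3 + 29^2/3) - 3*15
     = 0.057143 * 809.229 - 45
     = 1.241667.
Step 4: Ties present; correction factor C = 1 - 18/(14^3 - 14) = 0.993407. Corrected H = 1.241667 / 0.993407 = 1.249908.
Step 5: Under H0, H ~ chi^2(3); p-value = 0.741061.
Step 6: alpha = 0.05. fail to reject H0.

H = 1.2499, df = 3, p = 0.741061, fail to reject H0.


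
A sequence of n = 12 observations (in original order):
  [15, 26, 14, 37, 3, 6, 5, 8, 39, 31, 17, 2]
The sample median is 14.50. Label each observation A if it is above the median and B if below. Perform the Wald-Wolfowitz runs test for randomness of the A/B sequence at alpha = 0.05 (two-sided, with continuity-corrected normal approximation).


Step 1: Compute median = 14.50; label A = above, B = below.
Labels in order: AABABBBBAAAB  (n_A = 6, n_B = 6)
Step 2: Count runs R = 6.
Step 3: Under H0 (random ordering), E[R] = 2*n_A*n_B/(n_A+n_B) + 1 = 2*6*6/12 + 1 = 7.0000.
        Var[R] = 2*n_A*n_B*(2*n_A*n_B - n_A - n_B) / ((n_A+n_B)^2 * (n_A+n_B-1)) = 4320/1584 = 2.7273.
        SD[R] = 1.6514.
Step 4: Continuity-corrected z = (R + 0.5 - E[R]) / SD[R] = (6 + 0.5 - 7.0000) / 1.6514 = -0.3028.
Step 5: Two-sided p-value via normal approximation = 2*(1 - Phi(|z|)) = 0.762069.
Step 6: alpha = 0.05. fail to reject H0.

R = 6, z = -0.3028, p = 0.762069, fail to reject H0.


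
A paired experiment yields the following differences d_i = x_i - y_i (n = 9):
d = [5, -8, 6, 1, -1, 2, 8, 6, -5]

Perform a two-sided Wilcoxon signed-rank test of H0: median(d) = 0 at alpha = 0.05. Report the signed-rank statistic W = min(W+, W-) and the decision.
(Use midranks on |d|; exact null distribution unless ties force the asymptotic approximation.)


Step 1: Drop any zero differences (none here) and take |d_i|.
|d| = [5, 8, 6, 1, 1, 2, 8, 6, 5]
Step 2: Midrank |d_i| (ties get averaged ranks).
ranks: |5|->4.5, |8|->8.5, |6|->6.5, |1|->1.5, |1|->1.5, |2|->3, |8|->8.5, |6|->6.5, |5|->4.5
Step 3: Attach original signs; sum ranks with positive sign and with negative sign.
W+ = 4.5 + 6.5 + 1.5 + 3 + 8.5 + 6.5 = 30.5
W- = 8.5 + 1.5 + 4.5 = 14.5
(Check: W+ + W- = 45 should equal n(n+1)/2 = 45.)
Step 4: Test statistic W = min(W+, W-) = 14.5.
Step 5: Ties in |d|, so use the tie-corrected normal approximation.
        E[W] = n(n+1)/4 = 9*10/4 = 22.5.
        Tie groups: |d|=1 (t=2), |d|=5 (t=2), |d|=6 (t=2), |d|=8 (t=2); sum(t^3 - t) = 24.
        Var[W] = n(n+1)(2n+1)/24 - sum(t^3-t)/48 = 1710/24 - 24/48 = 70.75.
        z = (W - E[W]) / sqrt(Var[W]) = (14.5 - 22.5) / 8.4113 = -0.9511.
        Two-sided p = 2*Phi(z) = 0.341553.
Step 6: alpha = 0.05. fail to reject H0.

W+ = 30.5, W- = 14.5, W = min = 14.5, p = 0.341553, fail to reject H0.


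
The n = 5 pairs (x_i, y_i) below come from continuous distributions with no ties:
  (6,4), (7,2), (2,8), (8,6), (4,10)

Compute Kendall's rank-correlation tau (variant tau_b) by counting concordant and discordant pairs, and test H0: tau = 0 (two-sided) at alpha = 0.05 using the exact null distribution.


Step 1: Enumerate the 10 unordered pairs (i,j) with i<j and classify each by sign(x_j-x_i) * sign(y_j-y_i).
  (1,2):dx=+1,dy=-2->D; (1,3):dx=-4,dy=+4->D; (1,4):dx=+2,dy=+2->C; (1,5):dx=-2,dy=+6->D
  (2,3):dx=-5,dy=+6->D; (2,4):dx=+1,dy=+4->C; (2,5):dx=-3,dy=+8->D; (3,4):dx=+6,dy=-2->D
  (3,5):dx=+2,dy=+2->C; (4,5):dx=-4,dy=+4->D
Step 2: C = 3, D = 7, total pairs = 10.
Step 3: tau = (C - D)/(n(n-1)/2) = (3 - 7)/10 = -0.400000.
Step 4: Exact two-sided p-value (enumerate n! = 120 permutations of y under H0): p = 0.483333.
Step 5: alpha = 0.05. fail to reject H0.

tau_b = -0.4000 (C=3, D=7), p = 0.483333, fail to reject H0.


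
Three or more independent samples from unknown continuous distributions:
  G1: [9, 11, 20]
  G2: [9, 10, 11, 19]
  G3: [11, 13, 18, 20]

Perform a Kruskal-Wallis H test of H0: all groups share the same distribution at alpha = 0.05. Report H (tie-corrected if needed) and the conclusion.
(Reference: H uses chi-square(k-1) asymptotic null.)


Step 1: Combine all N = 11 observations and assign midranks.
sorted (value, group, rank): (9,G1,1.5), (9,G2,1.5), (10,G2,3), (11,G1,5), (11,G2,5), (11,G3,5), (13,G3,7), (18,G3,8), (19,G2,9), (20,G1,10.5), (20,G3,10.5)
Step 2: Sum ranks within each group.
R_1 = 17 (n_1 = 3)
R_2 = 18.5 (n_2 = 4)
R_3 = 30.5 (n_3 = 4)
Step 3: H = 12/(N(N+1)) * sum(R_i^2/n_i) - 3(N+1)
     = 12/(11*12) * (17^2/3 + 18.5^2/4 + 30.5^2/4) - 3*12
     = 0.090909 * 414.458 - 36
     = 1.678030.
Step 4: Ties present; correction factor C = 1 - 36/(11^3 - 11) = 0.972727. Corrected H = 1.678030 / 0.972727 = 1.725078.
Step 5: Under H0, H ~ chi^2(2); p-value = 0.422089.
Step 6: alpha = 0.05. fail to reject H0.

H = 1.7251, df = 2, p = 0.422089, fail to reject H0.


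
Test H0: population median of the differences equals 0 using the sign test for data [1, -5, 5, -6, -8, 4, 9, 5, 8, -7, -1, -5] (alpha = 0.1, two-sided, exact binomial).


Step 1: Discard zero differences. Original n = 12; n_eff = number of nonzero differences = 12.
Nonzero differences (with sign): +1, -5, +5, -6, -8, +4, +9, +5, +8, -7, -1, -5
Step 2: Count signs: positive = 6, negative = 6.
Step 3: Under H0: P(positive) = 0.5, so the number of positives S ~ Bin(12, 0.5).
Step 4: Two-sided exact p-value = sum of Bin(12,0.5) probabilities at or below the observed probability = 1.000000.
Step 5: alpha = 0.1. fail to reject H0.

n_eff = 12, pos = 6, neg = 6, p = 1.000000, fail to reject H0.


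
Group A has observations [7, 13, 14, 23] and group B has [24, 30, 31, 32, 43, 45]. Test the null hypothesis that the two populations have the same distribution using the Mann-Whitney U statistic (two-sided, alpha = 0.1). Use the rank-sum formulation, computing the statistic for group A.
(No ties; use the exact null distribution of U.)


Step 1: Combine and sort all 10 observations; assign midranks.
sorted (value, group): (7,X), (13,X), (14,X), (23,X), (24,Y), (30,Y), (31,Y), (32,Y), (43,Y), (45,Y)
ranks: 7->1, 13->2, 14->3, 23->4, 24->5, 30->6, 31->7, 32->8, 43->9, 45->10
Step 2: Rank sum for X: R1 = 1 + 2 + 3 + 4 = 10.
Step 3: U_X = R1 - n1(n1+1)/2 = 10 - 4*5/2 = 10 - 10 = 0.
       U_Y = n1*n2 - U_X = 24 - 0 = 24.
Step 4: No ties, so the exact null distribution of U (based on enumerating the C(10,4) = 210 equally likely rank assignments) gives the two-sided p-value.
Step 5: p-value = 0.009524; compare to alpha = 0.1. reject H0.

U_X = 0, p = 0.009524, reject H0 at alpha = 0.1.


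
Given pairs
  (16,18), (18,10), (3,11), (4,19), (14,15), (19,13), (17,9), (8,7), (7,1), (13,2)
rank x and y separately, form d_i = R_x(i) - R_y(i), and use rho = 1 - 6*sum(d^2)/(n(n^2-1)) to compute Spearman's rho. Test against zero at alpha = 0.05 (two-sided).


Step 1: Rank x and y separately (midranks; no ties here).
rank(x): 16->7, 18->9, 3->1, 4->2, 14->6, 19->10, 17->8, 8->4, 7->3, 13->5
rank(y): 18->9, 10->5, 11->6, 19->10, 15->8, 13->7, 9->4, 7->3, 1->1, 2->2
Step 2: d_i = R_x(i) - R_y(i); compute d_i^2.
  (7-9)^2=4, (9-5)^2=16, (1-6)^2=25, (2-10)^2=64, (6-8)^2=4, (10-7)^2=9, (8-4)^2=16, (4-3)^2=1, (3-1)^2=4, (5-2)^2=9
sum(d^2) = 152.
Step 3: rho = 1 - 6*152 / (10*(10^2 - 1)) = 1 - 912/990 = 0.078788.
Step 4: Under H0, t = rho * sqrt((n-2)/(1-rho^2)) = 0.2235 ~ t(8).
Step 5: Two-sided p-value from the t-distribution with 8 df = 0.828717.
Step 6: alpha = 0.05. fail to reject H0.

rho = 0.0788, p = 0.828717, fail to reject H0 at alpha = 0.05.


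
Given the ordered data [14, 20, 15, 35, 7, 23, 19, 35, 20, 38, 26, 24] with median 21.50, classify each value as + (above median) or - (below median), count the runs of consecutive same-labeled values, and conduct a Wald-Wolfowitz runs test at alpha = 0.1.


Step 1: Compute median = 21.50; label A = above, B = below.
Labels in order: BBBABABABAAA  (n_A = 6, n_B = 6)
Step 2: Count runs R = 8.
Step 3: Under H0 (random ordering), E[R] = 2*n_A*n_B/(n_A+n_B) + 1 = 2*6*6/12 + 1 = 7.0000.
        Var[R] = 2*n_A*n_B*(2*n_A*n_B - n_A - n_B) / ((n_A+n_B)^2 * (n_A+n_B-1)) = 4320/1584 = 2.7273.
        SD[R] = 1.6514.
Step 4: Continuity-corrected z = (R - 0.5 - E[R]) / SD[R] = (8 - 0.5 - 7.0000) / 1.6514 = 0.3028.
Step 5: Two-sided p-value via normal approximation = 2*(1 - Phi(|z|)) = 0.762069.
Step 6: alpha = 0.1. fail to reject H0.

R = 8, z = 0.3028, p = 0.762069, fail to reject H0.


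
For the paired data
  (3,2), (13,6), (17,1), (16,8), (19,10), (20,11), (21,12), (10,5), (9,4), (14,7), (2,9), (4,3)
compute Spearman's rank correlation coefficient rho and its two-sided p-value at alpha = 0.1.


Step 1: Rank x and y separately (midranks; no ties here).
rank(x): 3->2, 13->6, 17->9, 16->8, 19->10, 20->11, 21->12, 10->5, 9->4, 14->7, 2->1, 4->3
rank(y): 2->2, 6->6, 1->1, 8->8, 10->10, 11->11, 12->12, 5->5, 4->4, 7->7, 9->9, 3->3
Step 2: d_i = R_x(i) - R_y(i); compute d_i^2.
  (2-2)^2=0, (6-6)^2=0, (9-1)^2=64, (8-8)^2=0, (10-10)^2=0, (11-11)^2=0, (12-12)^2=0, (5-5)^2=0, (4-4)^2=0, (7-7)^2=0, (1-9)^2=64, (3-3)^2=0
sum(d^2) = 128.
Step 3: rho = 1 - 6*128 / (12*(12^2 - 1)) = 1 - 768/1716 = 0.552448.
Step 4: Under H0, t = rho * sqrt((n-2)/(1-rho^2)) = 2.0959 ~ t(10).
Step 5: Two-sided p-value from the t-distribution with 10 df = 0.062511.
Step 6: alpha = 0.1. reject H0.

rho = 0.5524, p = 0.062511, reject H0 at alpha = 0.1.


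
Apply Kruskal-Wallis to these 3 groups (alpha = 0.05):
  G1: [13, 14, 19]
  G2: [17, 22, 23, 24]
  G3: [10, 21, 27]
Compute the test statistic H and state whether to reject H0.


Step 1: Combine all N = 10 observations and assign midranks.
sorted (value, group, rank): (10,G3,1), (13,G1,2), (14,G1,3), (17,G2,4), (19,G1,5), (21,G3,6), (22,G2,7), (23,G2,8), (24,G2,9), (27,G3,10)
Step 2: Sum ranks within each group.
R_1 = 10 (n_1 = 3)
R_2 = 28 (n_2 = 4)
R_3 = 17 (n_3 = 3)
Step 3: H = 12/(N(N+1)) * sum(R_i^2/n_i) - 3(N+1)
     = 12/(10*11) * (10^2/3 + 28^2/4 + 17^2/3) - 3*11
     = 0.109091 * 325.667 - 33
     = 2.527273.
Step 4: No ties, so H is used without correction.
Step 5: Under H0, H ~ chi^2(2); p-value = 0.282624.
Step 6: alpha = 0.05. fail to reject H0.

H = 2.5273, df = 2, p = 0.282624, fail to reject H0.


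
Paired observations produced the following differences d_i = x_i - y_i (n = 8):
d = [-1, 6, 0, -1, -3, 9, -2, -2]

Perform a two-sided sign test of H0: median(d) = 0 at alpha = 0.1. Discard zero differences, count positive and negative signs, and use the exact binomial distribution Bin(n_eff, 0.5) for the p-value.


Step 1: Discard zero differences. Original n = 8; n_eff = number of nonzero differences = 7.
Nonzero differences (with sign): -1, +6, -1, -3, +9, -2, -2
Step 2: Count signs: positive = 2, negative = 5.
Step 3: Under H0: P(positive) = 0.5, so the number of positives S ~ Bin(7, 0.5).
Step 4: Two-sided exact p-value = sum of Bin(7,0.5) probabilities at or below the observed probability = 0.453125.
Step 5: alpha = 0.1. fail to reject H0.

n_eff = 7, pos = 2, neg = 5, p = 0.453125, fail to reject H0.


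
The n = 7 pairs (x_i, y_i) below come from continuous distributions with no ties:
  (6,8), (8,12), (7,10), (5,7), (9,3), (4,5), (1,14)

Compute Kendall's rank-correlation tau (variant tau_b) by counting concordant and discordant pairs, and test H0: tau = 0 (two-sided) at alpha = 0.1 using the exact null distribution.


Step 1: Enumerate the 21 unordered pairs (i,j) with i<j and classify each by sign(x_j-x_i) * sign(y_j-y_i).
  (1,2):dx=+2,dy=+4->C; (1,3):dx=+1,dy=+2->C; (1,4):dx=-1,dy=-1->C; (1,5):dx=+3,dy=-5->D
  (1,6):dx=-2,dy=-3->C; (1,7):dx=-5,dy=+6->D; (2,3):dx=-1,dy=-2->C; (2,4):dx=-3,dy=-5->C
  (2,5):dx=+1,dy=-9->D; (2,6):dx=-4,dy=-7->C; (2,7):dx=-7,dy=+2->D; (3,4):dx=-2,dy=-3->C
  (3,5):dx=+2,dy=-7->D; (3,6):dx=-3,dy=-5->C; (3,7):dx=-6,dy=+4->D; (4,5):dx=+4,dy=-4->D
  (4,6):dx=-1,dy=-2->C; (4,7):dx=-4,dy=+7->D; (5,6):dx=-5,dy=+2->D; (5,7):dx=-8,dy=+11->D
  (6,7):dx=-3,dy=+9->D
Step 2: C = 10, D = 11, total pairs = 21.
Step 3: tau = (C - D)/(n(n-1)/2) = (10 - 11)/21 = -0.047619.
Step 4: Exact two-sided p-value (enumerate n! = 5040 permutations of y under H0): p = 1.000000.
Step 5: alpha = 0.1. fail to reject H0.

tau_b = -0.0476 (C=10, D=11), p = 1.000000, fail to reject H0.


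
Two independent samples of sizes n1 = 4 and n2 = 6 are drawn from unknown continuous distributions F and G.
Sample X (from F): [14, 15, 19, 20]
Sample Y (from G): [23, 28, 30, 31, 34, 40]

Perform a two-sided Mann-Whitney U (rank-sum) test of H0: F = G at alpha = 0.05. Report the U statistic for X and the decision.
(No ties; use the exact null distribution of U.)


Step 1: Combine and sort all 10 observations; assign midranks.
sorted (value, group): (14,X), (15,X), (19,X), (20,X), (23,Y), (28,Y), (30,Y), (31,Y), (34,Y), (40,Y)
ranks: 14->1, 15->2, 19->3, 20->4, 23->5, 28->6, 30->7, 31->8, 34->9, 40->10
Step 2: Rank sum for X: R1 = 1 + 2 + 3 + 4 = 10.
Step 3: U_X = R1 - n1(n1+1)/2 = 10 - 4*5/2 = 10 - 10 = 0.
       U_Y = n1*n2 - U_X = 24 - 0 = 24.
Step 4: No ties, so the exact null distribution of U (based on enumerating the C(10,4) = 210 equally likely rank assignments) gives the two-sided p-value.
Step 5: p-value = 0.009524; compare to alpha = 0.05. reject H0.

U_X = 0, p = 0.009524, reject H0 at alpha = 0.05.


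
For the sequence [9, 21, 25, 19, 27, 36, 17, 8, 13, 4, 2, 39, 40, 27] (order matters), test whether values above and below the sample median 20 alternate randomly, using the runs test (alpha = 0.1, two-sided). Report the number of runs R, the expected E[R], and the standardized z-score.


Step 1: Compute median = 20; label A = above, B = below.
Labels in order: BAABAABBBBBAAA  (n_A = 7, n_B = 7)
Step 2: Count runs R = 6.
Step 3: Under H0 (random ordering), E[R] = 2*n_A*n_B/(n_A+n_B) + 1 = 2*7*7/14 + 1 = 8.0000.
        Var[R] = 2*n_A*n_B*(2*n_A*n_B - n_A - n_B) / ((n_A+n_B)^2 * (n_A+n_B-1)) = 8232/2548 = 3.2308.
        SD[R] = 1.7974.
Step 4: Continuity-corrected z = (R + 0.5 - E[R]) / SD[R] = (6 + 0.5 - 8.0000) / 1.7974 = -0.8345.
Step 5: Two-sided p-value via normal approximation = 2*(1 - Phi(|z|)) = 0.403986.
Step 6: alpha = 0.1. fail to reject H0.

R = 6, z = -0.8345, p = 0.403986, fail to reject H0.


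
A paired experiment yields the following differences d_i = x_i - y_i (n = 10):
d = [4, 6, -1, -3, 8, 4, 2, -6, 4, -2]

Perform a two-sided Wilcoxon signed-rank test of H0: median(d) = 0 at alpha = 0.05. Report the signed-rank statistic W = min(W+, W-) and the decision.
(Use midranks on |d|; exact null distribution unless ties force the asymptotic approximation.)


Step 1: Drop any zero differences (none here) and take |d_i|.
|d| = [4, 6, 1, 3, 8, 4, 2, 6, 4, 2]
Step 2: Midrank |d_i| (ties get averaged ranks).
ranks: |4|->6, |6|->8.5, |1|->1, |3|->4, |8|->10, |4|->6, |2|->2.5, |6|->8.5, |4|->6, |2|->2.5
Step 3: Attach original signs; sum ranks with positive sign and with negative sign.
W+ = 6 + 8.5 + 10 + 6 + 2.5 + 6 = 39
W- = 1 + 4 + 8.5 + 2.5 = 16
(Check: W+ + W- = 55 should equal n(n+1)/2 = 55.)
Step 4: Test statistic W = min(W+, W-) = 16.
Step 5: Ties in |d|, so use the tie-corrected normal approximation.
        E[W] = n(n+1)/4 = 10*11/4 = 27.5.
        Tie groups: |d|=2 (t=2), |d|=4 (t=3), |d|=6 (t=2); sum(t^3 - t) = 36.
        Var[W] = n(n+1)(2n+1)/24 - sum(t^3-t)/48 = 2310/24 - 36/48 = 95.5.
        z = (W - E[W]) / sqrt(Var[W]) = (16 - 27.5) / 9.7724 = -1.1768.
        Two-sided p = 2*Phi(z) = 0.239282.
Step 6: alpha = 0.05. fail to reject H0.

W+ = 39, W- = 16, W = min = 16, p = 0.239282, fail to reject H0.


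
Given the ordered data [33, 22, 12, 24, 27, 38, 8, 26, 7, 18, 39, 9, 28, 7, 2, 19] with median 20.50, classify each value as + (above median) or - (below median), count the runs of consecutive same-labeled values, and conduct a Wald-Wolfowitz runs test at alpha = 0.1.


Step 1: Compute median = 20.50; label A = above, B = below.
Labels in order: AABAAABABBABABBB  (n_A = 8, n_B = 8)
Step 2: Count runs R = 10.
Step 3: Under H0 (random ordering), E[R] = 2*n_A*n_B/(n_A+n_B) + 1 = 2*8*8/16 + 1 = 9.0000.
        Var[R] = 2*n_A*n_B*(2*n_A*n_B - n_A - n_B) / ((n_A+n_B)^2 * (n_A+n_B-1)) = 14336/3840 = 3.7333.
        SD[R] = 1.9322.
Step 4: Continuity-corrected z = (R - 0.5 - E[R]) / SD[R] = (10 - 0.5 - 9.0000) / 1.9322 = 0.2588.
Step 5: Two-sided p-value via normal approximation = 2*(1 - Phi(|z|)) = 0.795809.
Step 6: alpha = 0.1. fail to reject H0.

R = 10, z = 0.2588, p = 0.795809, fail to reject H0.


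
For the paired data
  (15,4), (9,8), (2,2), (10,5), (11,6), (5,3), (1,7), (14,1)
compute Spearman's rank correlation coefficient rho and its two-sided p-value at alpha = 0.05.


Step 1: Rank x and y separately (midranks; no ties here).
rank(x): 15->8, 9->4, 2->2, 10->5, 11->6, 5->3, 1->1, 14->7
rank(y): 4->4, 8->8, 2->2, 5->5, 6->6, 3->3, 7->7, 1->1
Step 2: d_i = R_x(i) - R_y(i); compute d_i^2.
  (8-4)^2=16, (4-8)^2=16, (2-2)^2=0, (5-5)^2=0, (6-6)^2=0, (3-3)^2=0, (1-7)^2=36, (7-1)^2=36
sum(d^2) = 104.
Step 3: rho = 1 - 6*104 / (8*(8^2 - 1)) = 1 - 624/504 = -0.238095.
Step 4: Under H0, t = rho * sqrt((n-2)/(1-rho^2)) = -0.6005 ~ t(6).
Step 5: Two-sided p-value from the t-distribution with 6 df = 0.570156.
Step 6: alpha = 0.05. fail to reject H0.

rho = -0.2381, p = 0.570156, fail to reject H0 at alpha = 0.05.


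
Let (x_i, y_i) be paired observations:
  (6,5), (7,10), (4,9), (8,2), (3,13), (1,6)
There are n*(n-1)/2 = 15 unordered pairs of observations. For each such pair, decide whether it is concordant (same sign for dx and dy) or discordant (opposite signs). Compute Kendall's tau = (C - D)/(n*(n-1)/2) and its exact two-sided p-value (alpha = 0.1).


Step 1: Enumerate the 15 unordered pairs (i,j) with i<j and classify each by sign(x_j-x_i) * sign(y_j-y_i).
  (1,2):dx=+1,dy=+5->C; (1,3):dx=-2,dy=+4->D; (1,4):dx=+2,dy=-3->D; (1,5):dx=-3,dy=+8->D
  (1,6):dx=-5,dy=+1->D; (2,3):dx=-3,dy=-1->C; (2,4):dx=+1,dy=-8->D; (2,5):dx=-4,dy=+3->D
  (2,6):dx=-6,dy=-4->C; (3,4):dx=+4,dy=-7->D; (3,5):dx=-1,dy=+4->D; (3,6):dx=-3,dy=-3->C
  (4,5):dx=-5,dy=+11->D; (4,6):dx=-7,dy=+4->D; (5,6):dx=-2,dy=-7->C
Step 2: C = 5, D = 10, total pairs = 15.
Step 3: tau = (C - D)/(n(n-1)/2) = (5 - 10)/15 = -0.333333.
Step 4: Exact two-sided p-value (enumerate n! = 720 permutations of y under H0): p = 0.469444.
Step 5: alpha = 0.1. fail to reject H0.

tau_b = -0.3333 (C=5, D=10), p = 0.469444, fail to reject H0.


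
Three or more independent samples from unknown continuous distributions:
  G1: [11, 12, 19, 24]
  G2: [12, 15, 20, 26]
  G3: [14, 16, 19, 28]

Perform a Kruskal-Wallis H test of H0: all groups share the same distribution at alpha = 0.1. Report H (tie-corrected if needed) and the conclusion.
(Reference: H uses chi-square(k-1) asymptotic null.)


Step 1: Combine all N = 12 observations and assign midranks.
sorted (value, group, rank): (11,G1,1), (12,G1,2.5), (12,G2,2.5), (14,G3,4), (15,G2,5), (16,G3,6), (19,G1,7.5), (19,G3,7.5), (20,G2,9), (24,G1,10), (26,G2,11), (28,G3,12)
Step 2: Sum ranks within each group.
R_1 = 21 (n_1 = 4)
R_2 = 27.5 (n_2 = 4)
R_3 = 29.5 (n_3 = 4)
Step 3: H = 12/(N(N+1)) * sum(R_i^2/n_i) - 3(N+1)
     = 12/(12*13) * (21^2/4 + 27.5^2/4 + 29.5^2/4) - 3*13
     = 0.076923 * 516.875 - 39
     = 0.759615.
Step 4: Ties present; correction factor C = 1 - 12/(12^3 - 12) = 0.993007. Corrected H = 0.759615 / 0.993007 = 0.764965.
Step 5: Under H0, H ~ chi^2(2); p-value = 0.682166.
Step 6: alpha = 0.1. fail to reject H0.

H = 0.7650, df = 2, p = 0.682166, fail to reject H0.


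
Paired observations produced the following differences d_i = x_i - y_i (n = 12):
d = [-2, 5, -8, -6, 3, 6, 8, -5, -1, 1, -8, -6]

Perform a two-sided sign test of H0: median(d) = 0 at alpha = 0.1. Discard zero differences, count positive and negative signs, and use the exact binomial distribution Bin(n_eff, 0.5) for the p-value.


Step 1: Discard zero differences. Original n = 12; n_eff = number of nonzero differences = 12.
Nonzero differences (with sign): -2, +5, -8, -6, +3, +6, +8, -5, -1, +1, -8, -6
Step 2: Count signs: positive = 5, negative = 7.
Step 3: Under H0: P(positive) = 0.5, so the number of positives S ~ Bin(12, 0.5).
Step 4: Two-sided exact p-value = sum of Bin(12,0.5) probabilities at or below the observed probability = 0.774414.
Step 5: alpha = 0.1. fail to reject H0.

n_eff = 12, pos = 5, neg = 7, p = 0.774414, fail to reject H0.


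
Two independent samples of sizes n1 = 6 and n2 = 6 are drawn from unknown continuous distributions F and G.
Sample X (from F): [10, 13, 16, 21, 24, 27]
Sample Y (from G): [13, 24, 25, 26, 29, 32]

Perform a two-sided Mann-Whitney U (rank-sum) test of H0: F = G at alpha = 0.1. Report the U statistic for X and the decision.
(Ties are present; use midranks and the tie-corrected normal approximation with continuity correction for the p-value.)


Step 1: Combine and sort all 12 observations; assign midranks.
sorted (value, group): (10,X), (13,X), (13,Y), (16,X), (21,X), (24,X), (24,Y), (25,Y), (26,Y), (27,X), (29,Y), (32,Y)
ranks: 10->1, 13->2.5, 13->2.5, 16->4, 21->5, 24->6.5, 24->6.5, 25->8, 26->9, 27->10, 29->11, 32->12
Step 2: Rank sum for X: R1 = 1 + 2.5 + 4 + 5 + 6.5 + 10 = 29.
Step 3: U_X = R1 - n1(n1+1)/2 = 29 - 6*7/2 = 29 - 21 = 8.
       U_Y = n1*n2 - U_X = 36 - 8 = 28.
Step 4: Ties are present, so use the tie-corrected normal approximation (with continuity correction) for the p-value.
Step 5: p-value = 0.126869; compare to alpha = 0.1. fail to reject H0.

U_X = 8, p = 0.126869, fail to reject H0 at alpha = 0.1.


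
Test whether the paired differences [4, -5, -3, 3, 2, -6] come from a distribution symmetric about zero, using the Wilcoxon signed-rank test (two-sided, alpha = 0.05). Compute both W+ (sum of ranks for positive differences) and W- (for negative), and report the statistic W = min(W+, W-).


Step 1: Drop any zero differences (none here) and take |d_i|.
|d| = [4, 5, 3, 3, 2, 6]
Step 2: Midrank |d_i| (ties get averaged ranks).
ranks: |4|->4, |5|->5, |3|->2.5, |3|->2.5, |2|->1, |6|->6
Step 3: Attach original signs; sum ranks with positive sign and with negative sign.
W+ = 4 + 2.5 + 1 = 7.5
W- = 5 + 2.5 + 6 = 13.5
(Check: W+ + W- = 21 should equal n(n+1)/2 = 21.)
Step 4: Test statistic W = min(W+, W-) = 7.5.
Step 5: Ties in |d|, so use the tie-corrected normal approximation.
        E[W] = n(n+1)/4 = 6*7/4 = 10.5.
        Tie groups: |d|=3 (t=2); sum(t^3 - t) = 6.
        Var[W] = n(n+1)(2n+1)/24 - sum(t^3-t)/48 = 546/24 - 6/48 = 22.625.
        z = (W - E[W]) / sqrt(Var[W]) = (7.5 - 10.5) / 4.7566 = -0.6307.
        Two-sided p = 2*Phi(z) = 0.528233.
Step 6: alpha = 0.05. fail to reject H0.

W+ = 7.5, W- = 13.5, W = min = 7.5, p = 0.528233, fail to reject H0.


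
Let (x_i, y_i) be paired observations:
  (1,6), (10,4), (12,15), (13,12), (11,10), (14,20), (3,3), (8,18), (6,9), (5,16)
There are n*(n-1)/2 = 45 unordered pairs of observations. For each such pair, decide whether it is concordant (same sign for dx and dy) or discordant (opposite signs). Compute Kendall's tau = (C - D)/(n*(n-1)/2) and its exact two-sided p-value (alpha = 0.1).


Step 1: Enumerate the 45 unordered pairs (i,j) with i<j and classify each by sign(x_j-x_i) * sign(y_j-y_i).
  (1,2):dx=+9,dy=-2->D; (1,3):dx=+11,dy=+9->C; (1,4):dx=+12,dy=+6->C; (1,5):dx=+10,dy=+4->C
  (1,6):dx=+13,dy=+14->C; (1,7):dx=+2,dy=-3->D; (1,8):dx=+7,dy=+12->C; (1,9):dx=+5,dy=+3->C
  (1,10):dx=+4,dy=+10->C; (2,3):dx=+2,dy=+11->C; (2,4):dx=+3,dy=+8->C; (2,5):dx=+1,dy=+6->C
  (2,6):dx=+4,dy=+16->C; (2,7):dx=-7,dy=-1->C; (2,8):dx=-2,dy=+14->D; (2,9):dx=-4,dy=+5->D
  (2,10):dx=-5,dy=+12->D; (3,4):dx=+1,dy=-3->D; (3,5):dx=-1,dy=-5->C; (3,6):dx=+2,dy=+5->C
  (3,7):dx=-9,dy=-12->C; (3,8):dx=-4,dy=+3->D; (3,9):dx=-6,dy=-6->C; (3,10):dx=-7,dy=+1->D
  (4,5):dx=-2,dy=-2->C; (4,6):dx=+1,dy=+8->C; (4,7):dx=-10,dy=-9->C; (4,8):dx=-5,dy=+6->D
  (4,9):dx=-7,dy=-3->C; (4,10):dx=-8,dy=+4->D; (5,6):dx=+3,dy=+10->C; (5,7):dx=-8,dy=-7->C
  (5,8):dx=-3,dy=+8->D; (5,9):dx=-5,dy=-1->C; (5,10):dx=-6,dy=+6->D; (6,7):dx=-11,dy=-17->C
  (6,8):dx=-6,dy=-2->C; (6,9):dx=-8,dy=-11->C; (6,10):dx=-9,dy=-4->C; (7,8):dx=+5,dy=+15->C
  (7,9):dx=+3,dy=+6->C; (7,10):dx=+2,dy=+13->C; (8,9):dx=-2,dy=-9->C; (8,10):dx=-3,dy=-2->C
  (9,10):dx=-1,dy=+7->D
Step 2: C = 32, D = 13, total pairs = 45.
Step 3: tau = (C - D)/(n(n-1)/2) = (32 - 13)/45 = 0.422222.
Step 4: Exact two-sided p-value (enumerate n! = 3628800 permutations of y under H0): p = 0.108313.
Step 5: alpha = 0.1. fail to reject H0.

tau_b = 0.4222 (C=32, D=13), p = 0.108313, fail to reject H0.


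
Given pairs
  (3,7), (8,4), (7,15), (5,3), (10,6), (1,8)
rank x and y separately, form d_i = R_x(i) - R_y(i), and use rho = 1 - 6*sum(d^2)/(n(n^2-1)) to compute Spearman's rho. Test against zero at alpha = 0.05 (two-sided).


Step 1: Rank x and y separately (midranks; no ties here).
rank(x): 3->2, 8->5, 7->4, 5->3, 10->6, 1->1
rank(y): 7->4, 4->2, 15->6, 3->1, 6->3, 8->5
Step 2: d_i = R_x(i) - R_y(i); compute d_i^2.
  (2-4)^2=4, (5-2)^2=9, (4-6)^2=4, (3-1)^2=4, (6-3)^2=9, (1-5)^2=16
sum(d^2) = 46.
Step 3: rho = 1 - 6*46 / (6*(6^2 - 1)) = 1 - 276/210 = -0.314286.
Step 4: Under H0, t = rho * sqrt((n-2)/(1-rho^2)) = -0.6621 ~ t(4).
Step 5: Two-sided p-value from the t-distribution with 4 df = 0.544093.
Step 6: alpha = 0.05. fail to reject H0.

rho = -0.3143, p = 0.544093, fail to reject H0 at alpha = 0.05.
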